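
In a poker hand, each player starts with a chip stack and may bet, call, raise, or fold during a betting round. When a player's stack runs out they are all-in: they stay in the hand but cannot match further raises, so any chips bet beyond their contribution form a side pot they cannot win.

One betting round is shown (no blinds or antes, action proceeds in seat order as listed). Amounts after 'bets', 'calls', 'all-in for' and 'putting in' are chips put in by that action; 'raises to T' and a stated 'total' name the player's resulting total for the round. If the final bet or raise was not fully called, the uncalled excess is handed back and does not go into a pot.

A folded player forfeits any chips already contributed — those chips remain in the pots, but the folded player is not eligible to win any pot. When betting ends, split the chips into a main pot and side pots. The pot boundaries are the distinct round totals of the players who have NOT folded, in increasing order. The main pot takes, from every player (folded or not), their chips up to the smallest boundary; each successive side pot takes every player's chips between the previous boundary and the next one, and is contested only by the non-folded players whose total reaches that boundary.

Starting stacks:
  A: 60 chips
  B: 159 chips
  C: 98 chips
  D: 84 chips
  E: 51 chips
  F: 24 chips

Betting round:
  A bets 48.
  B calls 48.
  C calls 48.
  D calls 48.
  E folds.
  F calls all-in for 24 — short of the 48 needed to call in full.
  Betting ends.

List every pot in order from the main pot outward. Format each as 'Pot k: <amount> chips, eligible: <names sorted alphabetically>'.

Contributions: A=48, B=48, C=48, D=48, F=24
Folded: E
Pot levels (distinct totals of non-folded players): 24, 48
Layer 1-24: 24 each from A, B, C, D, F = 24*5 = 120 chips; eligible A, B, C, D, F
Layer 25-48: 24 each from A, B, C, D = 24*4 = 96 chips; eligible A, B, C, D

Pot 1: 120 chips, eligible: A, B, C, D, F
Pot 2: 96 chips, eligible: A, B, C, D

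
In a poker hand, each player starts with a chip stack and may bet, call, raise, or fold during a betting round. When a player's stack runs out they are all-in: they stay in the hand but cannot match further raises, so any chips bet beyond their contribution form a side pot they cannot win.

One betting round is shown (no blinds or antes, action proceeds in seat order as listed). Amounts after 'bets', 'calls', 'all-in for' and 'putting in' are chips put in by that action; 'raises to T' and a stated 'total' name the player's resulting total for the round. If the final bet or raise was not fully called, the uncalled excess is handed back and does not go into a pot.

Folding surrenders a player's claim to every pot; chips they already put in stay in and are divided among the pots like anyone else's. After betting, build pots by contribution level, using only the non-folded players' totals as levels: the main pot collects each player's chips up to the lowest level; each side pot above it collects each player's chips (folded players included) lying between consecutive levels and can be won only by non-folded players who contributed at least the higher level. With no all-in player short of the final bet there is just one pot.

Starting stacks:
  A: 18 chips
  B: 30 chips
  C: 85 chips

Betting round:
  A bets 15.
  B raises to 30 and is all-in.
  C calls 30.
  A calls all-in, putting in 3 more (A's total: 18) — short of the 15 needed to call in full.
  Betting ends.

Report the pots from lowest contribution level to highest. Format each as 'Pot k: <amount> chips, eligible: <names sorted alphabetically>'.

Contributions: A=18, B=30, C=30
Pot levels (distinct totals of non-folded players): 18, 30
Layer 1-18: 18 each from A, B, C = 18*3 = 54 chips; eligible A, B, C
Layer 19-30: 12 each from B, C = 12*2 = 24 chips; eligible B, C

Pot 1: 54 chips, eligible: A, B, C
Pot 2: 24 chips, eligible: B, C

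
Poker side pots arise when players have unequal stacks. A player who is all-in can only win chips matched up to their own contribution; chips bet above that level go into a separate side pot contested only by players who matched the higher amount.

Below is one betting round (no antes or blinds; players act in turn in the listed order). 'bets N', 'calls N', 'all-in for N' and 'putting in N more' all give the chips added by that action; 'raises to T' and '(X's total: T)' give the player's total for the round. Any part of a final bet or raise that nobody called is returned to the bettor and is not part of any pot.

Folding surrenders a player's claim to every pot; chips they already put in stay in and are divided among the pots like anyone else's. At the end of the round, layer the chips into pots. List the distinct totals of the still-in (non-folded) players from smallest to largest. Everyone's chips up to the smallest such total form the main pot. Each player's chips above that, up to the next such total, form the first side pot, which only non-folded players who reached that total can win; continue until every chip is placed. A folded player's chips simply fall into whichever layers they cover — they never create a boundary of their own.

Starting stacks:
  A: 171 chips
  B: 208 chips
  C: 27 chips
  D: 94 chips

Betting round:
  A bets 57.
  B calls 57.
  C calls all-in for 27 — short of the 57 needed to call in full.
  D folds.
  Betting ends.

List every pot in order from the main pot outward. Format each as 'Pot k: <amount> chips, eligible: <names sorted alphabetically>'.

Contributions: A=57, B=57, C=27
Folded: D
Pot levels (distinct totals of non-folded players): 27, 57
Layer 1-27: 27 each from A, B, C = 27*3 = 81 chips; eligible A, B, C
Layer 28-57: 30 each from A, B = 30*2 = 60 chips; eligible A, B

Pot 1: 81 chips, eligible: A, B, C
Pot 2: 60 chips, eligible: A, B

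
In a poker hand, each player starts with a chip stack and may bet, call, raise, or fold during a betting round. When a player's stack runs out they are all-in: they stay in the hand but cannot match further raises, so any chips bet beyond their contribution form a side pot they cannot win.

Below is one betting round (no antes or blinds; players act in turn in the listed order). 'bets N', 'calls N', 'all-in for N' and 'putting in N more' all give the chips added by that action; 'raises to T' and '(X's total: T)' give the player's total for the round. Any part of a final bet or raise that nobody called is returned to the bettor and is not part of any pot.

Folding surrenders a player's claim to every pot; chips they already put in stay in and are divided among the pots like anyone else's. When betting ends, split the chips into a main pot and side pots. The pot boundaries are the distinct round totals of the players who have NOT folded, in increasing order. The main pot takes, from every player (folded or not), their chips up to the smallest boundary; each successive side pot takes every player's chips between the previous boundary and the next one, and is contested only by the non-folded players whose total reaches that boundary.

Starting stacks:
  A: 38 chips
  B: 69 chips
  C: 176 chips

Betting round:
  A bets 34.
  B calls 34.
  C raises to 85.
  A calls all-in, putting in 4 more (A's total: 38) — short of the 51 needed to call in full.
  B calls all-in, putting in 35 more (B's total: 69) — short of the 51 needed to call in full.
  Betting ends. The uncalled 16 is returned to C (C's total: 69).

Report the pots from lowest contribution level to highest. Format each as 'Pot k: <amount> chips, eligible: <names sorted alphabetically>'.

Contributions (after 16 returned to C): A=38, B=69, C=69
Pot levels (distinct totals of non-folded players): 38, 69
Layer 1-38: 38 each from A, B, C = 38*3 = 114 chips; eligible A, B, C
Layer 39-69: 31 each from B, C = 31*2 = 62 chips; eligible B, C

Pot 1: 114 chips, eligible: A, B, C
Pot 2: 62 chips, eligible: B, C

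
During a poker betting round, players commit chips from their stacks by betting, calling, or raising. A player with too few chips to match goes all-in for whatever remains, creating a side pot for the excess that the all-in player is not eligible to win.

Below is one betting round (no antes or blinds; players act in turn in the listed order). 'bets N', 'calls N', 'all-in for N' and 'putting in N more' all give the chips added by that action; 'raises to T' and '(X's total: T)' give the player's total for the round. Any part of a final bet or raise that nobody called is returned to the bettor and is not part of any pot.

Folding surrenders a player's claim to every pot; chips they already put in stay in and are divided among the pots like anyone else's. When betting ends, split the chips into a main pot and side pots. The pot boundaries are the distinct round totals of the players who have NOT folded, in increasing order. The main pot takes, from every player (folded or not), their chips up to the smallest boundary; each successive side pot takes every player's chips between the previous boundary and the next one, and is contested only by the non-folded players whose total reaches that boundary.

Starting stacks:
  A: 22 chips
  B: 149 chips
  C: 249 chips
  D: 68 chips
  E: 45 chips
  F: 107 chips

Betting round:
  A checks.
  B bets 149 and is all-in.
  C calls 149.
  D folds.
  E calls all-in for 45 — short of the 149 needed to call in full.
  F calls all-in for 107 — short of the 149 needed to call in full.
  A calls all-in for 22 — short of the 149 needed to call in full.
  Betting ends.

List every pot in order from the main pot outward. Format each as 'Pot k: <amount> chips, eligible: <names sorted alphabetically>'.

Contributions: A=22, B=149, C=149, E=45, F=107
Folded: D
Pot levels (distinct totals of non-folded players): 22, 45, 107, 149
Layer 1-22: 22 each from A, B, C, E, F = 22*5 = 110 chips; eligible A, B, C, E, F
Layer 23-45: 23 each from B, C, E, F = 23*4 = 92 chips; eligible B, C, E, F
Layer 46-107: 62 each from B, C, F = 62*3 = 186 chips; eligible B, C, F
Layer 108-149: 42 each from B, C = 42*2 = 84 chips; eligible B, C

Pot 1: 110 chips, eligible: A, B, C, E, F
Pot 2: 92 chips, eligible: B, C, E, F
Pot 3: 186 chips, eligible: B, C, F
Pot 4: 84 chips, eligible: B, C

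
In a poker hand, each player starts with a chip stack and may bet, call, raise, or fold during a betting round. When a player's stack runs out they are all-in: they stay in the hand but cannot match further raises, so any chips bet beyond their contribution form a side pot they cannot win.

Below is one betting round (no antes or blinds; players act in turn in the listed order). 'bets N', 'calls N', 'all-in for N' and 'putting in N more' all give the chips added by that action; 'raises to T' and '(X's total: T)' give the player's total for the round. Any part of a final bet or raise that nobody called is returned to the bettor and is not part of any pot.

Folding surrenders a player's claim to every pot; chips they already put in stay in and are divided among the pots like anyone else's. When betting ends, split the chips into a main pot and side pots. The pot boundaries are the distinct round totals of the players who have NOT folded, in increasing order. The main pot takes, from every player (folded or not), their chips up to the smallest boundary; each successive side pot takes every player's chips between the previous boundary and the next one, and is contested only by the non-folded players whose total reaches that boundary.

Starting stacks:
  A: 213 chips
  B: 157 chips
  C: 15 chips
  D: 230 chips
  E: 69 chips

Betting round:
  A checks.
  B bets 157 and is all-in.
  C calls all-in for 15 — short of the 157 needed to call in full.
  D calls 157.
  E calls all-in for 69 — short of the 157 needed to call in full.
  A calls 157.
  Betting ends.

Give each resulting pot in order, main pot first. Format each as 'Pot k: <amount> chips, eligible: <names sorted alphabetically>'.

Pot 1: 75 chips, eligible: A, B, C, D, E
Pot 2: 216 chips, eligible: A, B, D, E
Pot 3: 264 chips, eligible: A, B, D

Derivation:
Contributions: A=157, B=157, C=15, D=157, E=69
Pot levels (distinct totals of non-folded players): 15, 69, 157
Layer 1-15: 15 each from A, B, C, D, E = 15*5 = 75 chips; eligible A, B, C, D, E
Layer 16-69: 54 each from A, B, D, E = 54*4 = 216 chips; eligible A, B, D, E
Layer 70-157: 88 each from A, B, D = 88*3 = 264 chips; eligible A, B, D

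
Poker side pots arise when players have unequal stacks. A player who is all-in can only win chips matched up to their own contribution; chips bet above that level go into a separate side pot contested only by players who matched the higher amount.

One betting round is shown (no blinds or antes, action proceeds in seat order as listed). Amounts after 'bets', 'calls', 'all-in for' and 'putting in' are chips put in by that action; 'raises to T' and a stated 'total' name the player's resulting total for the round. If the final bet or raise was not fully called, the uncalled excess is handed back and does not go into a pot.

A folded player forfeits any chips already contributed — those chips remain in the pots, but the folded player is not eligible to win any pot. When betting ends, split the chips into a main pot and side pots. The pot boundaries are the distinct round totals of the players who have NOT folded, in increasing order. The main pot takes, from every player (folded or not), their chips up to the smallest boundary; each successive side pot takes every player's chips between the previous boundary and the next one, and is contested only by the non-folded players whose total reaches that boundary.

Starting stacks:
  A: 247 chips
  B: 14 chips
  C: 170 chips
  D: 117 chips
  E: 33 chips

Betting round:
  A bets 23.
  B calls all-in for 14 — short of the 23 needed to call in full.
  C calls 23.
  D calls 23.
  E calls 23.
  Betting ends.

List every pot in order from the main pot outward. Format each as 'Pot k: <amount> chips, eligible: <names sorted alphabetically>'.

Pot 1: 70 chips, eligible: A, B, C, D, E
Pot 2: 36 chips, eligible: A, C, D, E

Derivation:
Contributions: A=23, B=14, C=23, D=23, E=23
Pot levels (distinct totals of non-folded players): 14, 23
Layer 1-14: 14 each from A, B, C, D, E = 14*5 = 70 chips; eligible A, B, C, D, E
Layer 15-23: 9 each from A, C, D, E = 9*4 = 36 chips; eligible A, C, D, E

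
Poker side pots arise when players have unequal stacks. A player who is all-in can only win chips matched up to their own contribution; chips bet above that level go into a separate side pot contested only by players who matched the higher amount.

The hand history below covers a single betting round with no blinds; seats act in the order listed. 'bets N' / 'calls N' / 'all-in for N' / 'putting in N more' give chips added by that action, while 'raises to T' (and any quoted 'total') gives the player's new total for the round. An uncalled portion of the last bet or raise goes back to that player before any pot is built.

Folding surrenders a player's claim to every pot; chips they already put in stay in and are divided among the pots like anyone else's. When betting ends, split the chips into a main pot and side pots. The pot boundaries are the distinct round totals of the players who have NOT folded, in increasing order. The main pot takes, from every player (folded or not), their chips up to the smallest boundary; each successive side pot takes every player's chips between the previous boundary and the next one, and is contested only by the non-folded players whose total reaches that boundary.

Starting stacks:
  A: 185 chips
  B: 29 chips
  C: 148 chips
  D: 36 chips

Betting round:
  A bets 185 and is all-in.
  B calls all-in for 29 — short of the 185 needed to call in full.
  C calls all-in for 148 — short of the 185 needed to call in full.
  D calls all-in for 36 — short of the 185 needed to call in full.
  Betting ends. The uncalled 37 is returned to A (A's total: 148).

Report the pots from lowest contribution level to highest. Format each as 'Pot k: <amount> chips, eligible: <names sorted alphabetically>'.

Contributions (after 37 returned to A): A=148, B=29, C=148, D=36
Pot levels (distinct totals of non-folded players): 29, 36, 148
Layer 1-29: 29 each from A, B, C, D = 29*4 = 116 chips; eligible A, B, C, D
Layer 30-36: 7 each from A, C, D = 7*3 = 21 chips; eligible A, C, D
Layer 37-148: 112 each from A, C = 112*2 = 224 chips; eligible A, C

Pot 1: 116 chips, eligible: A, B, C, D
Pot 2: 21 chips, eligible: A, C, D
Pot 3: 224 chips, eligible: A, C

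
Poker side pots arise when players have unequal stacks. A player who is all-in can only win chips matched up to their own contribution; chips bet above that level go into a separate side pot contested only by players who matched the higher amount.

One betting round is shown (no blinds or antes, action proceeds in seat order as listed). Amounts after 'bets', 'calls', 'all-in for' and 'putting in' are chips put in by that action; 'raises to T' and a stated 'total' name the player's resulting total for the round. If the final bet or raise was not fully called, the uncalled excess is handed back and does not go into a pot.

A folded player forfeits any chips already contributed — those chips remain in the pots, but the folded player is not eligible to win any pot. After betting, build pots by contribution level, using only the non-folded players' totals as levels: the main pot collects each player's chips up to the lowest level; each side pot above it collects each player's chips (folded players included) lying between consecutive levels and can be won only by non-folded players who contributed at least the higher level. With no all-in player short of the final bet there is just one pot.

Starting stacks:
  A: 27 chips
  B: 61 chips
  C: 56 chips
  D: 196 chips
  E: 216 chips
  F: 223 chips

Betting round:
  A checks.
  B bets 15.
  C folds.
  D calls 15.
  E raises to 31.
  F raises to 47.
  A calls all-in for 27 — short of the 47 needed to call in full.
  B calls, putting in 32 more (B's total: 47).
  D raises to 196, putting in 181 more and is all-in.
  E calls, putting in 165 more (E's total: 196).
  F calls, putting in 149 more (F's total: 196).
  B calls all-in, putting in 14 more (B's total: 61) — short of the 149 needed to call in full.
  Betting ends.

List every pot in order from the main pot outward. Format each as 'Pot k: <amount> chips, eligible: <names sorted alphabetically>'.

Contributions: A=27, B=61, D=196, E=196, F=196
Folded: C
Pot levels (distinct totals of non-folded players): 27, 61, 196
Layer 1-27: 27 each from A, B, D, E, F = 27*5 = 135 chips; eligible A, B, D, E, F
Layer 28-61: 34 each from B, D, E, F = 34*4 = 136 chips; eligible B, D, E, F
Layer 62-196: 135 each from D, E, F = 135*3 = 405 chips; eligible D, E, F

Pot 1: 135 chips, eligible: A, B, D, E, F
Pot 2: 136 chips, eligible: B, D, E, F
Pot 3: 405 chips, eligible: D, E, F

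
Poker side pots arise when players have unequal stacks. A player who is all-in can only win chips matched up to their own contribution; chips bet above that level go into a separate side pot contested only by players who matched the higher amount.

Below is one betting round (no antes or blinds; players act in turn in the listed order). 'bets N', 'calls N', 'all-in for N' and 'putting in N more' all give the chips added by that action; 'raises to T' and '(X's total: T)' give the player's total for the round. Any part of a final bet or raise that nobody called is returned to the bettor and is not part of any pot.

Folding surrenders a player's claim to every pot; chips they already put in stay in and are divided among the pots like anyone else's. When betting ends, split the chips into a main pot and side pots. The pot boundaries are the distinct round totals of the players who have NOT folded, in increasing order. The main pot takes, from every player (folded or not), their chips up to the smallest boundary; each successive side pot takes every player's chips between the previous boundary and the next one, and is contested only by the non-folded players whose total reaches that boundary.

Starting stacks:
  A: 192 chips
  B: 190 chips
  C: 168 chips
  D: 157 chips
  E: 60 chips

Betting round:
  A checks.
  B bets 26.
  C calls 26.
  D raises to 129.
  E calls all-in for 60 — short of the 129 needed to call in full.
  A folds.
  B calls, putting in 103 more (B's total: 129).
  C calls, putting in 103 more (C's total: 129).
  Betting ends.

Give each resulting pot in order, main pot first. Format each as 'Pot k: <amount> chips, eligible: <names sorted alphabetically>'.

Pot 1: 240 chips, eligible: B, C, D, E
Pot 2: 207 chips, eligible: B, C, D

Derivation:
Contributions: B=129, C=129, D=129, E=60
Folded: A
Pot levels (distinct totals of non-folded players): 60, 129
Layer 1-60: 60 each from B, C, D, E = 60*4 = 240 chips; eligible B, C, D, E
Layer 61-129: 69 each from B, C, D = 69*3 = 207 chips; eligible B, C, D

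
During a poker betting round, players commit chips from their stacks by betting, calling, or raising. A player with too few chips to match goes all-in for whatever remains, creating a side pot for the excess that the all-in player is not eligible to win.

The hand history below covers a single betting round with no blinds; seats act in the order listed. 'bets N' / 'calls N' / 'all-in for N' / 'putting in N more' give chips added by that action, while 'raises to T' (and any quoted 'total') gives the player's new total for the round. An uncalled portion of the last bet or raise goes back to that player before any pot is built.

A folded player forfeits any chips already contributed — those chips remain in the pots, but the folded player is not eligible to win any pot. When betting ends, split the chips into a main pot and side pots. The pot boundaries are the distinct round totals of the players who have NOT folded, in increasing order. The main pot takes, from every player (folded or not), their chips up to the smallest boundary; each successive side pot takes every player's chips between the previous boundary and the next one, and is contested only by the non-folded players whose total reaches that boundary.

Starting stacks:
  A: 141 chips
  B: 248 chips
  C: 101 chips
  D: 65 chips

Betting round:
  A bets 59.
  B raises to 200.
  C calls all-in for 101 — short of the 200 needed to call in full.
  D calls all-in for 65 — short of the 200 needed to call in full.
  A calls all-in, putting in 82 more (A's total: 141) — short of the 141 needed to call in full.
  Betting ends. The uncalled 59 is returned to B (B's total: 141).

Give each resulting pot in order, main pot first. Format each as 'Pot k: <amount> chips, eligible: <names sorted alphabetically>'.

Pot 1: 260 chips, eligible: A, B, C, D
Pot 2: 108 chips, eligible: A, B, C
Pot 3: 80 chips, eligible: A, B

Derivation:
Contributions (after 59 returned to B): A=141, B=141, C=101, D=65
Pot levels (distinct totals of non-folded players): 65, 101, 141
Layer 1-65: 65 each from A, B, C, D = 65*4 = 260 chips; eligible A, B, C, D
Layer 66-101: 36 each from A, B, C = 36*3 = 108 chips; eligible A, B, C
Layer 102-141: 40 each from A, B = 40*2 = 80 chips; eligible A, B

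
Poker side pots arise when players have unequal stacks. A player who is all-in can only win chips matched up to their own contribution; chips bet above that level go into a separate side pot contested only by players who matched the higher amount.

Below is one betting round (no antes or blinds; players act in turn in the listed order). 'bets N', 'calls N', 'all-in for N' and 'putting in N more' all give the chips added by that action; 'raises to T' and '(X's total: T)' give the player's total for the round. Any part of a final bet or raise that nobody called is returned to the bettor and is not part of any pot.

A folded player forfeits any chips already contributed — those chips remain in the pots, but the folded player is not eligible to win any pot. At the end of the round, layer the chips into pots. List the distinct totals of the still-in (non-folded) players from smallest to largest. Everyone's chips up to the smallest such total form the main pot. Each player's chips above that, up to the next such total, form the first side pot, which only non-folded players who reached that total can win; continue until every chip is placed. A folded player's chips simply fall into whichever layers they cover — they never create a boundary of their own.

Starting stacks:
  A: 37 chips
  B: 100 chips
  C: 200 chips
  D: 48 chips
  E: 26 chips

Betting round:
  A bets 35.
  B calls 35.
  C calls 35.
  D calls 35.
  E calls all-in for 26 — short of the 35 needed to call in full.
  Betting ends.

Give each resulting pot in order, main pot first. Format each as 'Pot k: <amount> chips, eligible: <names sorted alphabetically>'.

Pot 1: 130 chips, eligible: A, B, C, D, E
Pot 2: 36 chips, eligible: A, B, C, D

Derivation:
Contributions: A=35, B=35, C=35, D=35, E=26
Pot levels (distinct totals of non-folded players): 26, 35
Layer 1-26: 26 each from A, B, C, D, E = 26*5 = 130 chips; eligible A, B, C, D, E
Layer 27-35: 9 each from A, B, C, D = 9*4 = 36 chips; eligible A, B, C, D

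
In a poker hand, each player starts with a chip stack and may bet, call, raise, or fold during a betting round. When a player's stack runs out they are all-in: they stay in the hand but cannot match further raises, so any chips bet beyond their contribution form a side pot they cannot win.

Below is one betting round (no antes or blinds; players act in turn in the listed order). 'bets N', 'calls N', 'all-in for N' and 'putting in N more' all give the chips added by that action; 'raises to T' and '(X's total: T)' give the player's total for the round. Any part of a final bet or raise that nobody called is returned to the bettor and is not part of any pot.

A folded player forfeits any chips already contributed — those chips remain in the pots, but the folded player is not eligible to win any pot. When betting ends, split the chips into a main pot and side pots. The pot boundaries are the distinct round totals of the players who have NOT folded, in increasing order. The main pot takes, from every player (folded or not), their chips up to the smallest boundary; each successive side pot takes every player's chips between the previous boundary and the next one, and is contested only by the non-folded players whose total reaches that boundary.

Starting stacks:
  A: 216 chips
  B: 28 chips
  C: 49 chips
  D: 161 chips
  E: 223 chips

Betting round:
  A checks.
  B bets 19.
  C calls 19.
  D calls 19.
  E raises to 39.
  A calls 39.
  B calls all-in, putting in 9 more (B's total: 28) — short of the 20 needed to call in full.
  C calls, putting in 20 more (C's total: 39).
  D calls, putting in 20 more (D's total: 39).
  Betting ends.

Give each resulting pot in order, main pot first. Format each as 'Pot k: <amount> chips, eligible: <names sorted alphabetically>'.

Pot 1: 140 chips, eligible: A, B, C, D, E
Pot 2: 44 chips, eligible: A, C, D, E

Derivation:
Contributions: A=39, B=28, C=39, D=39, E=39
Pot levels (distinct totals of non-folded players): 28, 39
Layer 1-28: 28 each from A, B, C, D, E = 28*5 = 140 chips; eligible A, B, C, D, E
Layer 29-39: 11 each from A, C, D, E = 11*4 = 44 chips; eligible A, C, D, E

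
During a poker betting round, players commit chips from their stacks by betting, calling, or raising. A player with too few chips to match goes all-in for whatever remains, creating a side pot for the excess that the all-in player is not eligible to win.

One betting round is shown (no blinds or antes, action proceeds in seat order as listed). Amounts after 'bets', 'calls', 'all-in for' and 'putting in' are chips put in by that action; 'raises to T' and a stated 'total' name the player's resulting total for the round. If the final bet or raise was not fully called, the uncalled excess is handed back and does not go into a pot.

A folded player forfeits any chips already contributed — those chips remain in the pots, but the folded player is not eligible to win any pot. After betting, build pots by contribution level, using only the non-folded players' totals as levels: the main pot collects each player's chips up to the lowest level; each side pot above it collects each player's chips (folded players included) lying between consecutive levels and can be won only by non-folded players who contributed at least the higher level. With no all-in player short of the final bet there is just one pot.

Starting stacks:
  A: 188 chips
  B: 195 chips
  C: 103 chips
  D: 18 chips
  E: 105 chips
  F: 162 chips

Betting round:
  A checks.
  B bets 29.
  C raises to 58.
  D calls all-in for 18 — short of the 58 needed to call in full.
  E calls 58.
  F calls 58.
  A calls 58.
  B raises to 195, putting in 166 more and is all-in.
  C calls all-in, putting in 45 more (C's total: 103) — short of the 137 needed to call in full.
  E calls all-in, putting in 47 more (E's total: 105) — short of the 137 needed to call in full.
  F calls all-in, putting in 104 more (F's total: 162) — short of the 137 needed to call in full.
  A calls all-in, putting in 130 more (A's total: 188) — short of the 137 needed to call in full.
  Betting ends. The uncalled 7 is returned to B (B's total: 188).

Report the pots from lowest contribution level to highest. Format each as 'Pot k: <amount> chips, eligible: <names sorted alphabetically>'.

Pot 1: 108 chips, eligible: A, B, C, D, E, F
Pot 2: 425 chips, eligible: A, B, C, E, F
Pot 3: 8 chips, eligible: A, B, E, F
Pot 4: 171 chips, eligible: A, B, F
Pot 5: 52 chips, eligible: A, B

Derivation:
Contributions (after 7 returned to B): A=188, B=188, C=103, D=18, E=105, F=162
Pot levels (distinct totals of non-folded players): 18, 103, 105, 162, 188
Layer 1-18: 18 each from A, B, C, D, E, F = 18*6 = 108 chips; eligible A, B, C, D, E, F
Layer 19-103: 85 each from A, B, C, E, F = 85*5 = 425 chips; eligible A, B, C, E, F
Layer 104-105: 2 each from A, B, E, F = 2*4 = 8 chips; eligible A, B, E, F
Layer 106-162: 57 each from A, B, F = 57*3 = 171 chips; eligible A, B, F
Layer 163-188: 26 each from A, B = 26*2 = 52 chips; eligible A, B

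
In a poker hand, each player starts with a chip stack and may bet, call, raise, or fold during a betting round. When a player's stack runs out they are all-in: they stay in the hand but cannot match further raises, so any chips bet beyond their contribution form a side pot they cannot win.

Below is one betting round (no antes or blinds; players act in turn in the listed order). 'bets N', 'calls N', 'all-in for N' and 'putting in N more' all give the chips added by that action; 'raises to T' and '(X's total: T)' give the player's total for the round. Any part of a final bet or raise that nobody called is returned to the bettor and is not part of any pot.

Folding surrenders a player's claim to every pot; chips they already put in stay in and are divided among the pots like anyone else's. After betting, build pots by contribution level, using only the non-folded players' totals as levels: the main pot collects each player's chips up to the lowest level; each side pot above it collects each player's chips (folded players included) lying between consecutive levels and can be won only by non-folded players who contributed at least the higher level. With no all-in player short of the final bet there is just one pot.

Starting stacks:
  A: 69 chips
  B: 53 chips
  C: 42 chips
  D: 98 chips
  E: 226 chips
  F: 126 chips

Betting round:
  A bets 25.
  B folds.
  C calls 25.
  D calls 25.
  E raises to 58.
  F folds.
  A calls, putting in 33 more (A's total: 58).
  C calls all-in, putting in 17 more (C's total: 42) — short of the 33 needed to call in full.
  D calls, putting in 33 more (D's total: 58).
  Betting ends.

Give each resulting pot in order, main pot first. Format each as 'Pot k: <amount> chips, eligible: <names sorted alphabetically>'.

Contributions: A=58, C=42, D=58, E=58
Folded: B, F
Pot levels (distinct totals of non-folded players): 42, 58
Layer 1-42: 42 each from A, C, D, E = 42*4 = 168 chips; eligible A, C, D, E
Layer 43-58: 16 each from A, D, E = 16*3 = 48 chips; eligible A, D, E

Pot 1: 168 chips, eligible: A, C, D, E
Pot 2: 48 chips, eligible: A, D, E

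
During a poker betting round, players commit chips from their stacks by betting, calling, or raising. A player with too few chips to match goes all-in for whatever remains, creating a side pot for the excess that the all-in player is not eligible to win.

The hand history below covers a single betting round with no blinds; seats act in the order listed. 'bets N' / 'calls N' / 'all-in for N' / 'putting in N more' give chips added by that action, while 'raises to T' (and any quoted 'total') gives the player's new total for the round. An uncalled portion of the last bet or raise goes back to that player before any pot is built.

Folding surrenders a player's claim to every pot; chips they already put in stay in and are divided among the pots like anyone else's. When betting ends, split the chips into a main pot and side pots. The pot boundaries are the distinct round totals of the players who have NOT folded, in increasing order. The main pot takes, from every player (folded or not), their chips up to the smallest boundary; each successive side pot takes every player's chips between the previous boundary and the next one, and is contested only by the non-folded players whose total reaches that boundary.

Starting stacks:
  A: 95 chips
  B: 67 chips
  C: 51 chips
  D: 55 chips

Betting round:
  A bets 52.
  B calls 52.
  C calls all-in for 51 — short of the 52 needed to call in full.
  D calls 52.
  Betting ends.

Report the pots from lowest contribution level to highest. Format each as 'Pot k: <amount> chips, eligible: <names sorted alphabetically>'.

Pot 1: 204 chips, eligible: A, B, C, D
Pot 2: 3 chips, eligible: A, B, D

Derivation:
Contributions: A=52, B=52, C=51, D=52
Pot levels (distinct totals of non-folded players): 51, 52
Layer 1-51: 51 each from A, B, C, D = 51*4 = 204 chips; eligible A, B, C, D
Layer 52-52: 1 each from A, B, D = 1*3 = 3 chips; eligible A, B, D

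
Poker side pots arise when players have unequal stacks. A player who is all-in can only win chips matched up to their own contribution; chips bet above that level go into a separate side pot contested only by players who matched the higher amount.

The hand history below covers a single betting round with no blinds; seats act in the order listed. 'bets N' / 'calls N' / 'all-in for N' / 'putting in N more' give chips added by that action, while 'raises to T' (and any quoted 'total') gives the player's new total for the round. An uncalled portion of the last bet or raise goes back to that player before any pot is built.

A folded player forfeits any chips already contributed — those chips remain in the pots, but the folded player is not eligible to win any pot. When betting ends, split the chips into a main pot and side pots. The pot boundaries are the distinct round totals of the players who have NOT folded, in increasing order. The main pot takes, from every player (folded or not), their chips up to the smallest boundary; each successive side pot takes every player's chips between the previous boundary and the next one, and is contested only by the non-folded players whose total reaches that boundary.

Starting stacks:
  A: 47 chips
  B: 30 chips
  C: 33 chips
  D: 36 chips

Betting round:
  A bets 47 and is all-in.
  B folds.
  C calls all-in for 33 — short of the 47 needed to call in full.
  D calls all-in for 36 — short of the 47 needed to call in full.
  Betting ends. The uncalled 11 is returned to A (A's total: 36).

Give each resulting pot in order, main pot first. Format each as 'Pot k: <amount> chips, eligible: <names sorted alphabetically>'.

Pot 1: 99 chips, eligible: A, C, D
Pot 2: 6 chips, eligible: A, D

Derivation:
Contributions (after 11 returned to A): A=36, C=33, D=36
Folded: B
Pot levels (distinct totals of non-folded players): 33, 36
Layer 1-33: 33 each from A, C, D = 33*3 = 99 chips; eligible A, C, D
Layer 34-36: 3 each from A, D = 3*2 = 6 chips; eligible A, D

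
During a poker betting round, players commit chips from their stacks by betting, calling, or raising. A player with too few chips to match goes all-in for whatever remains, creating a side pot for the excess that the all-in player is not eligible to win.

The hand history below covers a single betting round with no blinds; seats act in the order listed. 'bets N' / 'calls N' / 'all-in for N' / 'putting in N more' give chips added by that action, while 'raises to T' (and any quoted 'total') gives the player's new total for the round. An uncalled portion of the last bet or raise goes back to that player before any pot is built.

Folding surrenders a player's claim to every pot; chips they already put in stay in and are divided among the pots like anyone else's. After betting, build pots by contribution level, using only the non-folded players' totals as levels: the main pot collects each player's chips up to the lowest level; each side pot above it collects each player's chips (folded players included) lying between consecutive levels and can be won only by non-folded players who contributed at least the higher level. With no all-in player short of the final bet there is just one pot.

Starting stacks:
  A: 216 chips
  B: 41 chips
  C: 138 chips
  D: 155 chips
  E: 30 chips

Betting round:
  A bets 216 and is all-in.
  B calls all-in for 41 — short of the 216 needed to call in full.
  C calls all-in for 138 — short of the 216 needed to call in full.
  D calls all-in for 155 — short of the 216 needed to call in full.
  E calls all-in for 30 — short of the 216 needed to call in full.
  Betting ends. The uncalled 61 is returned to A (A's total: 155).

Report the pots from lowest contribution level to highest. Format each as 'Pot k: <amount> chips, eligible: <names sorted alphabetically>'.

Contributions (after 61 returned to A): A=155, B=41, C=138, D=155, E=30
Pot levels (distinct totals of non-folded players): 30, 41, 138, 155
Layer 1-30: 30 each from A, B, C, D, E = 30*5 = 150 chips; eligible A, B, C, D, E
Layer 31-41: 11 each from A, B, C, D = 11*4 = 44 chips; eligible A, B, C, D
Layer 42-138: 97 each from A, C, D = 97*3 = 291 chips; eligible A, C, D
Layer 139-155: 17 each from A, D = 17*2 = 34 chips; eligible A, D

Pot 1: 150 chips, eligible: A, B, C, D, E
Pot 2: 44 chips, eligible: A, B, C, D
Pot 3: 291 chips, eligible: A, C, D
Pot 4: 34 chips, eligible: A, D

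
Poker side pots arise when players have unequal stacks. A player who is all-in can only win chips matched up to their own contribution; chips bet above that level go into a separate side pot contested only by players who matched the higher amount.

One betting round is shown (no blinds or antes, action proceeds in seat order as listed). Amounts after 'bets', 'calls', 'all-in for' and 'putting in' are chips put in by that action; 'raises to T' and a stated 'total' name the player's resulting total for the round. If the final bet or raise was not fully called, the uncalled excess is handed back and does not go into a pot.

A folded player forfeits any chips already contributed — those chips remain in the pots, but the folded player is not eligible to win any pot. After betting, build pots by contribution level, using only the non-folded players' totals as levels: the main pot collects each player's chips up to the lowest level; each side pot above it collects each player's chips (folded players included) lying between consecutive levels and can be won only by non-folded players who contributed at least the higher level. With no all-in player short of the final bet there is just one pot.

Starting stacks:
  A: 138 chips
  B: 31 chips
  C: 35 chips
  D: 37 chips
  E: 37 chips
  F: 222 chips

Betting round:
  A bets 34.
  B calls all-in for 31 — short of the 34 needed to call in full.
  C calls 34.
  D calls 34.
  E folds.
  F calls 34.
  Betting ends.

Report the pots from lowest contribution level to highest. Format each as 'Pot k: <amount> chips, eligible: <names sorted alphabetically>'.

Pot 1: 155 chips, eligible: A, B, C, D, F
Pot 2: 12 chips, eligible: A, C, D, F

Derivation:
Contributions: A=34, B=31, C=34, D=34, F=34
Folded: E
Pot levels (distinct totals of non-folded players): 31, 34
Layer 1-31: 31 each from A, B, C, D, F = 31*5 = 155 chips; eligible A, B, C, D, F
Layer 32-34: 3 each from A, C, D, F = 3*4 = 12 chips; eligible A, C, D, F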